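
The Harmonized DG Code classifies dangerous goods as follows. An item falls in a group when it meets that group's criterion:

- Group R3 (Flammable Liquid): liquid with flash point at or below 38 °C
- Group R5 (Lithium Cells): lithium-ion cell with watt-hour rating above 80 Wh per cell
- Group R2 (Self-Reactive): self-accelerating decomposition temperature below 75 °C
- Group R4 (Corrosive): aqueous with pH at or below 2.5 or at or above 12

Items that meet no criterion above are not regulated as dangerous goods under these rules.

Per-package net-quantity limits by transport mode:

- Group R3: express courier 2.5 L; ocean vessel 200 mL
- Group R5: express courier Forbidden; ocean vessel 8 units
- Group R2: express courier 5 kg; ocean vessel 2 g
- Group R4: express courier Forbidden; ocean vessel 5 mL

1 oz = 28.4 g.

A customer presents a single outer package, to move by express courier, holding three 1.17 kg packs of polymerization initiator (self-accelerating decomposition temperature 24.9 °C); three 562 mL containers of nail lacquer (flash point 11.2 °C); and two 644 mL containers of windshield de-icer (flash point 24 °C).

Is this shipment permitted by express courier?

No

Self-accelerating decomposition temperature 24.9 °C meets the Group R2 criterion (Self-Reactive), so the polymerization initiator is Group R2.
Nail lacquer: flash point 11.2 °C ≤ 38 °C → Group R3 (Flammable Liquid).
Flash point 24 °C meets the Group R3 criterion (Flammable Liquid), so the windshield de-icer is Group R3.
Group R3 net quantity: (three 562 mL containers = 1.686 L) + (two 644 mL containers = 1.288 L) = 2.974 L.
2.974 L > 2.5 L (express courier limit, Group R3) — over the limit.
Group R2 quantity: three 1.17 kg packs = 3.51 kg.
3.51 kg ≤ 5 kg (express courier limit, Group R2) — within limit.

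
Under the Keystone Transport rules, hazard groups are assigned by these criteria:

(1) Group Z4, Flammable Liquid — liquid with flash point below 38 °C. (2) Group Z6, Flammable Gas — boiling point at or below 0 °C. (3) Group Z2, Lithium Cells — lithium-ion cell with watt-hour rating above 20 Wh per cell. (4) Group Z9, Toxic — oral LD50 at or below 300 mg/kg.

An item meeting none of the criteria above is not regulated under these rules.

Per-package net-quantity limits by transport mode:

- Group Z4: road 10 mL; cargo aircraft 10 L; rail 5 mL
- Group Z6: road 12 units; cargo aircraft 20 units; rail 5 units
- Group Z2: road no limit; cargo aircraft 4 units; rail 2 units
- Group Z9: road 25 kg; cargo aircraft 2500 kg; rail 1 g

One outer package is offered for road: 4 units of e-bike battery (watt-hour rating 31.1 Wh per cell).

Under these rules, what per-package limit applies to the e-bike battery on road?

no limit

With watt-hour rating 31.1 Wh per cell (> 20 Wh per cell), the e-bike battery falls in Group Z2.
The road limit for Group Z2 is no limit.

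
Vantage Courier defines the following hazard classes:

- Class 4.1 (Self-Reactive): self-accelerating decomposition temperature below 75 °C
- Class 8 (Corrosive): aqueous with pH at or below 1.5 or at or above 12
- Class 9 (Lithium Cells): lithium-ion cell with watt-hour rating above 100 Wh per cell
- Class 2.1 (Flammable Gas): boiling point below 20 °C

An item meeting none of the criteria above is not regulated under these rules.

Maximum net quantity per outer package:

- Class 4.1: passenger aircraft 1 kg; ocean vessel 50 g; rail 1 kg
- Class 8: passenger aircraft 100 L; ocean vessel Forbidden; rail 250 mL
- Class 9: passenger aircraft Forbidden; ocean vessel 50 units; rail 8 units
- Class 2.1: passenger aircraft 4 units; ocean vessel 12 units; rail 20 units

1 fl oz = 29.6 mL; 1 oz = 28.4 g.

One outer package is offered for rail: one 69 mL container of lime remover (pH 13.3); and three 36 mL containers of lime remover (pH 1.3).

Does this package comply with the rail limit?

The lime remover has pH 13.3, which is ≥ 12, so it is Class 8 (Corrosive).
The lime remover has pH 1.3, which is ≤ 1.5, so it is Class 8 (Corrosive).
Class 8 net quantity: 69 mL + (three 36 mL containers = 108 mL) = 177 mL.
177 mL is within the rail limit of 250 mL for Class 8.

Yes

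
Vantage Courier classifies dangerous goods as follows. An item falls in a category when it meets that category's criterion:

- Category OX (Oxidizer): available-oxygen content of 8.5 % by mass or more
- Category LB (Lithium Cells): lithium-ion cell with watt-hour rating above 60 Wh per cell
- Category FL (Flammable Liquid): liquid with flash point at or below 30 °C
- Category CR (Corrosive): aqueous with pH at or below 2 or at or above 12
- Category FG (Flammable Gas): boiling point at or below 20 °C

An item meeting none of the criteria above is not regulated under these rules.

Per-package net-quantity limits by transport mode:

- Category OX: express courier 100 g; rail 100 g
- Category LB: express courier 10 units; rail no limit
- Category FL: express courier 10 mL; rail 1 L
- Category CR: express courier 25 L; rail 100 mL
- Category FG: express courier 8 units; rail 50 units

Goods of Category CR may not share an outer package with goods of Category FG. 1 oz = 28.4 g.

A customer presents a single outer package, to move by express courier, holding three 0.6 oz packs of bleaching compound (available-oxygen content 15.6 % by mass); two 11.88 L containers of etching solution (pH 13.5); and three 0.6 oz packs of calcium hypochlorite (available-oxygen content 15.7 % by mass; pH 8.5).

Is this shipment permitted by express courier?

Available-oxygen content 15.6 % by mass meets the Category OX criterion (Oxidizer), so the bleaching compound is Category OX.
With pH 13.5 (≥ 12), the etching solution falls in Category CR.
Calcium hypochlorite: available-oxygen content 15.7 % by mass ≥ 8.5 % by mass → Category OX (Oxidizer).
Category CR quantity: two 11.88 L containers = 23.76 L.
23.76 L is within the express courier limit of 25 L for Category CR.
Total Category OX: (three 0.6 oz packs = 51.12 g) + (three 0.6 oz packs = 51.12 g) = 102.24 g.
That exceeds the Category OX express courier limit of 100 g.
The segregation rule (Category CR with Category FG) does not apply to Category CR with Category OX.

No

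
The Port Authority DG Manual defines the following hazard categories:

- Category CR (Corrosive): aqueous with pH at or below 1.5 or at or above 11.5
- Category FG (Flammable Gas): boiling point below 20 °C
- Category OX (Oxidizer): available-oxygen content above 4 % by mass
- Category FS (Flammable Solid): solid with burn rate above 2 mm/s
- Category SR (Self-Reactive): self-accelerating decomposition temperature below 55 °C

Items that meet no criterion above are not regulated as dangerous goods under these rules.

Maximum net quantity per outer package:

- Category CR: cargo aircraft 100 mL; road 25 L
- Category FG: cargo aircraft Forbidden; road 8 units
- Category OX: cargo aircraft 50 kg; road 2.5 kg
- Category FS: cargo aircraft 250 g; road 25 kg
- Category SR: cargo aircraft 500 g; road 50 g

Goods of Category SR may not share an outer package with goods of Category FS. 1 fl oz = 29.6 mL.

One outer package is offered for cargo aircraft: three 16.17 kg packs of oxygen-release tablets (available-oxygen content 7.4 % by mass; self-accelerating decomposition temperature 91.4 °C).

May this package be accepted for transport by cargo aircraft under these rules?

Yes

The oxygen-release tablets have available-oxygen content 7.4 % by mass, which is > 4 % by mass, so they are Category OX (Oxidizer).
Category OX quantity: three 16.17 kg packs = 48.51 kg.
That is within the Category OX cargo aircraft limit of 50 kg.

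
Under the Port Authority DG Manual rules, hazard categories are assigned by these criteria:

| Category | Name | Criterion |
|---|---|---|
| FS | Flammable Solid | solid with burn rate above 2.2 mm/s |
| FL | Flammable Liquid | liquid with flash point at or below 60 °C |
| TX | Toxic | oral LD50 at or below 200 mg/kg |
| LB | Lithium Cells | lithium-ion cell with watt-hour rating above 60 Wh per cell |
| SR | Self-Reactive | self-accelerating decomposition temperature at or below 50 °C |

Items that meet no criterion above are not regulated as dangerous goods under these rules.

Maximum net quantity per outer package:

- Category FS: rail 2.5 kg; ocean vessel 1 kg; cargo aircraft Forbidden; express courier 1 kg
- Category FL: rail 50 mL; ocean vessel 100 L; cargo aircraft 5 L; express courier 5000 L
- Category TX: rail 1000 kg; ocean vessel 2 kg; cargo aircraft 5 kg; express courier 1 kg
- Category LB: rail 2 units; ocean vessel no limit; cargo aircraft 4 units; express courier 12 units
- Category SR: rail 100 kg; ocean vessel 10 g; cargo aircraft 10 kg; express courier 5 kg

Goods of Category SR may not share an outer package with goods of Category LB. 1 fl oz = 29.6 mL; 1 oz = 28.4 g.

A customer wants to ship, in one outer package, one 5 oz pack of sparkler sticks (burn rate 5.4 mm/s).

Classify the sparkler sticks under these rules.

With burn rate 5.4 mm/s (> 2.2 mm/s), the sparkler sticks fall in Category FS.

Category FS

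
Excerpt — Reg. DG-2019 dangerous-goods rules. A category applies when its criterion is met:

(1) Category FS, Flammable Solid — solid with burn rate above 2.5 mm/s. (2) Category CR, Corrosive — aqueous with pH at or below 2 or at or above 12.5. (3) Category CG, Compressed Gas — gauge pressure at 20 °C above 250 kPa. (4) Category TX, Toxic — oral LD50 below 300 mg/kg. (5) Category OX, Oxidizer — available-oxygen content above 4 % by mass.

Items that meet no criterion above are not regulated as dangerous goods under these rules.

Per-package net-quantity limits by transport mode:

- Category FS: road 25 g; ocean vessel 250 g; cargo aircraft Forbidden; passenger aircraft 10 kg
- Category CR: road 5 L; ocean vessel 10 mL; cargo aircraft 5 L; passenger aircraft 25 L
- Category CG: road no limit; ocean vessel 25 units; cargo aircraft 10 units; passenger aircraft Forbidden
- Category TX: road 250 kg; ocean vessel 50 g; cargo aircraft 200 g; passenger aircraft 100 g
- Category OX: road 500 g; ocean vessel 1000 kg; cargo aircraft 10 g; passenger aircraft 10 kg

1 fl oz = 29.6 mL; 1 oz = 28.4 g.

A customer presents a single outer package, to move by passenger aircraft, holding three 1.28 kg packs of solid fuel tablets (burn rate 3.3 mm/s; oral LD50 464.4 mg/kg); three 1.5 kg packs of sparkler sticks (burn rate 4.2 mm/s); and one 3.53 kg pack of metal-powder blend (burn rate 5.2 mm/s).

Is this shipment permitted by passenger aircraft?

No

The solid fuel tablets have burn rate 3.3 mm/s, which is > 2.5 mm/s, so they are Category FS (Flammable Solid).
Burn rate 4.2 mm/s meets the Category FS criterion (Flammable Solid), so the sparkler sticks are Category FS.
Burn rate 5.2 mm/s meets the Category FS criterion (Flammable Solid), so the metal-powder blend is Category FS.
Total Category FS: (three 1.28 kg packs = 3.84 kg) + (three 1.5 kg packs = 4.5 kg) + 3.53 kg = 11.87 kg.
11.87 kg exceeds the passenger aircraft limit of 10 kg for Category FS.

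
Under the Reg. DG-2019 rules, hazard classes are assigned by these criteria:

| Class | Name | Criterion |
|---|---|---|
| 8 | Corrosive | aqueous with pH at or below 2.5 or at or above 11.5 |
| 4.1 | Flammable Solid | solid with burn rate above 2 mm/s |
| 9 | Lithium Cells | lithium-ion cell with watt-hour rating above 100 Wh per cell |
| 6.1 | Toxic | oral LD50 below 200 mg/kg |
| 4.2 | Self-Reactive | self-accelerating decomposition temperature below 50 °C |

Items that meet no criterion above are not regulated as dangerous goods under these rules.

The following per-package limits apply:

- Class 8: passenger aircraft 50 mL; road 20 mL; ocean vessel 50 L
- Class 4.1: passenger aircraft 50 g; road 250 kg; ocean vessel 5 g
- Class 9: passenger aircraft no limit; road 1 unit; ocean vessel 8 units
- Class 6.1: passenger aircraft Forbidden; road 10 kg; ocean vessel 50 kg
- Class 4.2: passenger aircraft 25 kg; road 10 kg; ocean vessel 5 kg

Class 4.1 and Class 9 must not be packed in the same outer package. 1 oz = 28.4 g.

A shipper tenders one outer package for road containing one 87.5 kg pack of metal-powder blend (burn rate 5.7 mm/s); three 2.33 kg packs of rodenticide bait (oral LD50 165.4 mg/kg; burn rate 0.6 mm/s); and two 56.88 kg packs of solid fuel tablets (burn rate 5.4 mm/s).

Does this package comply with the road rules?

Yes

With burn rate 5.7 mm/s (> 2 mm/s), the metal-powder blend falls in Class 4.1.
The rodenticide bait has oral LD50 165.4 mg/kg, which is < 200 mg/kg, so it is Class 6.1 (Toxic).
With burn rate 5.4 mm/s (> 2 mm/s), the solid fuel tablets fall in Class 4.1.
Class 4.1 net quantity: 87.5 kg + (two 56.88 kg packs = 113.76 kg) = 201.26 kg.
That is within the Class 4.1 road limit of 250 kg.
Class 6.1 quantity: three 2.33 kg packs = 6.99 kg.
6.99 kg is within the road limit of 10 kg for Class 6.1.
The segregation rule (Class 4.1 with Class 9) does not apply to Class 4.1 with Class 6.1.
Every hazard class is within its road limit and no segregation rule is violated.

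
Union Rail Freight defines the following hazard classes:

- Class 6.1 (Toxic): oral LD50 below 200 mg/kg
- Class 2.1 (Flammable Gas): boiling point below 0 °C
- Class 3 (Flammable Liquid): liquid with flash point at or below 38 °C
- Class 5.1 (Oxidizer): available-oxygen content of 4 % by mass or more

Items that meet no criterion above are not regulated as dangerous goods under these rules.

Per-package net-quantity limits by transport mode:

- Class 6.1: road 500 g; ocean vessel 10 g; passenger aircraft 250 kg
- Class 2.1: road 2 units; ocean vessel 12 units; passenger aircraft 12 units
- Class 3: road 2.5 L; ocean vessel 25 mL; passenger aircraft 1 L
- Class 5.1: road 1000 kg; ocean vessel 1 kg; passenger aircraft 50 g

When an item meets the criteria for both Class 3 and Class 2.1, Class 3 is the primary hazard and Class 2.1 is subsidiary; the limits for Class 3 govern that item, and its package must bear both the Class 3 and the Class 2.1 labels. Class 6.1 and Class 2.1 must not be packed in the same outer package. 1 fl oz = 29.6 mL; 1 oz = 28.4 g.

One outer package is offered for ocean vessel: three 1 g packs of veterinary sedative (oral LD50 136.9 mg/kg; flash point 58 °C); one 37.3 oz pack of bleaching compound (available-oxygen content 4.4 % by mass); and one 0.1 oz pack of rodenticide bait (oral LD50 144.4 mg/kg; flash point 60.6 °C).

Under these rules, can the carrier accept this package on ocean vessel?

No

Veterinary sedative: oral LD50 136.9 mg/kg < 200 mg/kg → Class 6.1 (Toxic).
Available-oxygen content 4.4 % by mass meets the Class 5.1 criterion (Oxidizer), so the bleaching compound is Class 5.1.
The rodenticide bait has oral LD50 144.4 mg/kg, which is < 200 mg/kg, so it is Class 6.1 (Toxic).
Class 5.1 quantity: one 37.3 oz pack = 1059.32 g.
That exceeds the Class 5.1 ocean vessel limit of 1 kg.
Total Class 6.1: (three 1 g packs = 3 g) + (one 0.1 oz pack = 2.84 g) = 5.84 g.
5.84 g is within the ocean vessel limit of 10 g for Class 6.1.
The segregation rule (Class 6.1 with Class 2.1) does not apply to Class 5.1 with Class 6.1.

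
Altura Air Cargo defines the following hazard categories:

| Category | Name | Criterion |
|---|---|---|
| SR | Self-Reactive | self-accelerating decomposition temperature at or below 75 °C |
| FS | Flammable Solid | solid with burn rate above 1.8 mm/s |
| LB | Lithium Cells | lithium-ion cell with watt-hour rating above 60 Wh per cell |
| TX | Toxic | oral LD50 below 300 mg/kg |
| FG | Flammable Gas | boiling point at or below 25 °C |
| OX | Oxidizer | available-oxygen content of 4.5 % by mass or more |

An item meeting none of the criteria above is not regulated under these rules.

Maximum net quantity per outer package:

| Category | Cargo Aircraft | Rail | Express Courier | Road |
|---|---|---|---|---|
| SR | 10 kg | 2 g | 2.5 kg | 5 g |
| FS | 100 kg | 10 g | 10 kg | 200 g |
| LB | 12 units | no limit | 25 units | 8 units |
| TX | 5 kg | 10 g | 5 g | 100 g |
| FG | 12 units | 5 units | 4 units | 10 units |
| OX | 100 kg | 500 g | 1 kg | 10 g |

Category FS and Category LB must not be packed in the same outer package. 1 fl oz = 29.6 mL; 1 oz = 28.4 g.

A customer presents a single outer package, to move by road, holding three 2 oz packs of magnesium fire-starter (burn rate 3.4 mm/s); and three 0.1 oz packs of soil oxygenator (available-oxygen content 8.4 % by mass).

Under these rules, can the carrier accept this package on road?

Magnesium fire-starter: burn rate 3.4 mm/s > 1.8 mm/s → Category FS (Flammable Solid).
Soil oxygenator: available-oxygen content 8.4 % by mass ≥ 4.5 % by mass → Category OX (Oxidizer).
Category FS quantity: three 2 oz packs = 170.4 g.
170.4 g ≤ 200 g (road limit, Category FS) — within limit.
Category OX quantity: three 0.1 oz packs = 8.52 g.
That is within the Category OX road limit of 10 g.
The segregation rule (Category FS with Category LB) does not apply to Category FS with Category OX.
Every hazard category is within its road limit and no segregation rule is violated.

Yes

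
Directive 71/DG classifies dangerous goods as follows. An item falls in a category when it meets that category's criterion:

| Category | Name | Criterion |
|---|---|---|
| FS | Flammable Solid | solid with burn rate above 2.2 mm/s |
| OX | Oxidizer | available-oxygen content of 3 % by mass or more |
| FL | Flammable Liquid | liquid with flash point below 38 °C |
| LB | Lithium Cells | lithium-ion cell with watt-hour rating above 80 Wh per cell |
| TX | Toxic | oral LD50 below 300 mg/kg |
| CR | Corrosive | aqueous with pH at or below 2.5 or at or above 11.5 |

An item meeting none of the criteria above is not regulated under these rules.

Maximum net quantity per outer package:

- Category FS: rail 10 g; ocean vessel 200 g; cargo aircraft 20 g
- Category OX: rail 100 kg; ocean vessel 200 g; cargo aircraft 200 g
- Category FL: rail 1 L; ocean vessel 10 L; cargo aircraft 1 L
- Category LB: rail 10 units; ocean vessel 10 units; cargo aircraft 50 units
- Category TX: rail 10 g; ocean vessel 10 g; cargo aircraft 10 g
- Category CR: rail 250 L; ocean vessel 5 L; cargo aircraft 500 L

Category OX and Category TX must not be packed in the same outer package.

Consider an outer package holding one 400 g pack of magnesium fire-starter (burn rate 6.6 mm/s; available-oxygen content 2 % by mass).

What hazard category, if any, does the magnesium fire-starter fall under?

The magnesium fire-starter has burn rate 6.6 mm/s, which is > 2.2 mm/s, so it is Category FS (Flammable Solid).

Category FS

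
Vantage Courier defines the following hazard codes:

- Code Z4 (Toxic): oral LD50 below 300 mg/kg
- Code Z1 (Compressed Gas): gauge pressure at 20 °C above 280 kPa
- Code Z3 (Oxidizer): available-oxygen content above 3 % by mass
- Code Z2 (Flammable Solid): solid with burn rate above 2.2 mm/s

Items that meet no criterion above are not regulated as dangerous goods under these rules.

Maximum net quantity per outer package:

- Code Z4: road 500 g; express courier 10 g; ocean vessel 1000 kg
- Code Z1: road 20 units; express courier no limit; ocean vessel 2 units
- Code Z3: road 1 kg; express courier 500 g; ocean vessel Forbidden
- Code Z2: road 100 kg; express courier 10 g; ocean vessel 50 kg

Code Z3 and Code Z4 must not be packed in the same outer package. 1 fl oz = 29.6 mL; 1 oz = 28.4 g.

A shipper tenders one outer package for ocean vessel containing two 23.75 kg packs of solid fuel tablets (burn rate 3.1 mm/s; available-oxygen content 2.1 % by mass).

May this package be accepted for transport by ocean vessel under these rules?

Yes

With burn rate 3.1 mm/s (> 2.2 mm/s), the solid fuel tablets fall in Code Z2.
Code Z2 quantity: two 23.75 kg packs = 47.5 kg.
That is within the Code Z2 ocean vessel limit of 50 kg.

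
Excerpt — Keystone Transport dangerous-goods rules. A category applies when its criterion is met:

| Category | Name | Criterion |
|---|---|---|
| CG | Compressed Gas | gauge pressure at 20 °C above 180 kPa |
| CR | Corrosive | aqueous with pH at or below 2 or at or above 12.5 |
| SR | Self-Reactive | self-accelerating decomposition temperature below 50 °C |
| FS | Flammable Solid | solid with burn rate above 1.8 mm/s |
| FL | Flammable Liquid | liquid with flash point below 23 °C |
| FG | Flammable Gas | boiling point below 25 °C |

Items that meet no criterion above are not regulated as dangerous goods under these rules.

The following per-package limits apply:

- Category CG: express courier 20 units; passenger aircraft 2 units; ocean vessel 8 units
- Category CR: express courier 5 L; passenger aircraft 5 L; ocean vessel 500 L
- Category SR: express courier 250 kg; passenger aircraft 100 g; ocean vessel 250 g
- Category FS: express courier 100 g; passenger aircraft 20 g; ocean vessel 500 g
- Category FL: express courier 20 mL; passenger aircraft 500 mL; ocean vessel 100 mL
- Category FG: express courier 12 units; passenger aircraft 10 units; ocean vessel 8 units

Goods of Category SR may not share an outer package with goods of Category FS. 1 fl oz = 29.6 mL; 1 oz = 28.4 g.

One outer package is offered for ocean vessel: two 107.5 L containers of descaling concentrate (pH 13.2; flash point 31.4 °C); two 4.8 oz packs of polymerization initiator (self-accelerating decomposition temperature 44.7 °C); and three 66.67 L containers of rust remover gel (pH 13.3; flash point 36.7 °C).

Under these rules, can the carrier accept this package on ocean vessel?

No

Descaling concentrate: pH 13.2 ≥ 12.5 → Category CR (Corrosive).
With self-accelerating decomposition temperature 44.7 °C (< 50 °C), the polymerization initiator falls in Category SR.
The rust remover gel has pH 13.3, which is ≥ 12.5, so it is Category CR (Corrosive).
Category CR net quantity: (two 107.5 L containers = 215 L) + (three 66.67 L containers = 200.01 L) = 415.01 L.
That is within the Category CR ocean vessel limit of 500 L.
Category SR quantity: two 4.8 oz packs = 272.64 g.
272.64 g > 250 g (ocean vessel limit, Category SR) — over the limit.
The segregation rule (Category SR with Category FS) does not apply to Category CR with Category SR.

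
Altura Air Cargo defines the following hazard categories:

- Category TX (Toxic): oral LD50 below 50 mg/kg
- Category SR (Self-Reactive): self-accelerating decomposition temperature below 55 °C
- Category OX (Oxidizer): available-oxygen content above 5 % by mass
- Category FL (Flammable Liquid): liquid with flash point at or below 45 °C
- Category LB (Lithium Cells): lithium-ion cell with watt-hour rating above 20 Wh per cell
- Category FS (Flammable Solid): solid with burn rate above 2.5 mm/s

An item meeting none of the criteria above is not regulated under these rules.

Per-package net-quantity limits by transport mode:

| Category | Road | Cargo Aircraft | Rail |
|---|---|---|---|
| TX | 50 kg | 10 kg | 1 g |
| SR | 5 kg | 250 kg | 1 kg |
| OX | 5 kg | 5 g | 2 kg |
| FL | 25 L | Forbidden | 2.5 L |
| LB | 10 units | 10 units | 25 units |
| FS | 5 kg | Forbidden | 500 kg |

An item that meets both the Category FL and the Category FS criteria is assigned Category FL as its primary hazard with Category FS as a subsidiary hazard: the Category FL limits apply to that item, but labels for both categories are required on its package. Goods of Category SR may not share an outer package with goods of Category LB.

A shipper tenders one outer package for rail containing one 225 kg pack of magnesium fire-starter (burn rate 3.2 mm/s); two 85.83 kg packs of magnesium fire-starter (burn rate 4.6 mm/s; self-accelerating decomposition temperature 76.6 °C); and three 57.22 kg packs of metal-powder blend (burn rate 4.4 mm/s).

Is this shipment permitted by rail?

The magnesium fire-starter has burn rate 3.2 mm/s, which is > 2.5 mm/s, so it is Category FS (Flammable Solid).
With burn rate 4.6 mm/s (> 2.5 mm/s), the magnesium fire-starter falls in Category FS.
The metal-powder blend has burn rate 4.4 mm/s, which is > 2.5 mm/s, so it is Category FS (Flammable Solid).
Category FS net quantity: 225 kg + (two 85.83 kg packs = 171.66 kg) + (three 57.22 kg packs = 171.66 kg) = 568.32 kg.
568.32 kg > 500 kg (rail limit, Category FS) — over the limit.

No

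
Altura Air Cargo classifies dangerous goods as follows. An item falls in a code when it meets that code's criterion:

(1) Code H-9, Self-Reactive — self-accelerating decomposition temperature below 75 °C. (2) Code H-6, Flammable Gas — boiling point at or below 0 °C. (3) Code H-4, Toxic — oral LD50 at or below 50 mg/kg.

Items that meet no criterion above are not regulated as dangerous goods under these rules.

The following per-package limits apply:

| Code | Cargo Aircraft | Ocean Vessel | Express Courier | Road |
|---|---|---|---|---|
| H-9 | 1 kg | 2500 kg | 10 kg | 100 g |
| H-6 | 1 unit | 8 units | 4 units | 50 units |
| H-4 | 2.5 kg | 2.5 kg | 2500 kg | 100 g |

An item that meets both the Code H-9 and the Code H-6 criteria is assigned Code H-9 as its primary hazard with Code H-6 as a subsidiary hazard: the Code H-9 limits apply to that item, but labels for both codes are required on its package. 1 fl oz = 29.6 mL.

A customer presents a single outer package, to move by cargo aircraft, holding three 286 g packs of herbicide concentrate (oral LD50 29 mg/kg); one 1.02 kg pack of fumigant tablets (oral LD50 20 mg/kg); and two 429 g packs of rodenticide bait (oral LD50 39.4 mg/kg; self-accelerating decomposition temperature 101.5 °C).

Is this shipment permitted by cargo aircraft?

No

With oral LD50 29 mg/kg (≤ 50 mg/kg), the herbicide concentrate falls in Code H-4.
Fumigant tablets: oral LD50 20 mg/kg ≤ 50 mg/kg → Code H-4 (Toxic).
Oral LD50 39.4 mg/kg meets the Code H-4 criterion (Toxic), so the rodenticide bait is Code H-4.
Total Code H-4: (three 286 g packs = 858 g) + 1.02 kg + (two 429 g packs = 858 g) = 2.736 kg.
2.736 kg > 2.5 kg (cargo aircraft limit, Code H-4) — over the limit.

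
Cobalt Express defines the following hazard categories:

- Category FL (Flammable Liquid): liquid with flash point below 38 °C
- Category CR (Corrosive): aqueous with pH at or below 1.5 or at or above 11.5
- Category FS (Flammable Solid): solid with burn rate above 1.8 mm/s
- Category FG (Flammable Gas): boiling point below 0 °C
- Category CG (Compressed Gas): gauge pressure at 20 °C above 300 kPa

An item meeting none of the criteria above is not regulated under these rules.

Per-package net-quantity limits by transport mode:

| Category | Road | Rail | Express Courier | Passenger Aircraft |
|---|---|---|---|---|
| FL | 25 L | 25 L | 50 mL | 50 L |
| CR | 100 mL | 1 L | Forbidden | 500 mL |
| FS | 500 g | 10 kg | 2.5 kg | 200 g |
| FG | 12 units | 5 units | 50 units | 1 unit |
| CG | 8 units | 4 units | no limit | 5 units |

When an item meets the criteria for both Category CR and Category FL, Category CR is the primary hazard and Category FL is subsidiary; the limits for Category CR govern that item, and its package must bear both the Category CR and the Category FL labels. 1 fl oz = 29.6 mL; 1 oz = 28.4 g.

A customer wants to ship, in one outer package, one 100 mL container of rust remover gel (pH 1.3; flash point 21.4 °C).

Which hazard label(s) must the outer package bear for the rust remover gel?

Category CR and FL

pH 1.3 meets the Category CR criterion (Corrosive), so the rust remover gel is Category CR.
With flash point 21.4 °C (< 38 °C), the rust remover gel falls in Category FL.
By the precedence rule Category CR is primary and Category FL is subsidiary, and that rule requires both labels on the package.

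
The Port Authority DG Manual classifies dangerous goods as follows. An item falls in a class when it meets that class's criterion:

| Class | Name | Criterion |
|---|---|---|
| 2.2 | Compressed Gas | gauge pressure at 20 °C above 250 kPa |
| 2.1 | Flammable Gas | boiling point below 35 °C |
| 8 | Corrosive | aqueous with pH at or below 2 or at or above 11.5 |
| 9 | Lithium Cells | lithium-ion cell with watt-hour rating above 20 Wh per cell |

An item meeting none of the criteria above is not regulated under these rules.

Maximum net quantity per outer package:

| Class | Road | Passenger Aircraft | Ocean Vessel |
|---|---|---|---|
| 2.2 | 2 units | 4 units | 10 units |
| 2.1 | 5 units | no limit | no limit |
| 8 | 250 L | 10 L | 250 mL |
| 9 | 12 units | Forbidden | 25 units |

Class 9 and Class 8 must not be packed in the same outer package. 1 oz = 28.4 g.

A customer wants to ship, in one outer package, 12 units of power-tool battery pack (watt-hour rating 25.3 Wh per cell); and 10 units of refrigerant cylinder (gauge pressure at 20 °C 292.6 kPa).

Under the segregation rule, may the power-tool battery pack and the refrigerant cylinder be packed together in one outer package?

Yes

Power-tool battery pack: watt-hour rating 25.3 Wh per cell > 20 Wh per cell → Class 9 (Lithium Cells).
Gauge pressure at 20 °C 292.6 kPa meets the Class 2.2 criterion (Compressed Gas), so the refrigerant cylinder is Class 2.2.
No segregation rule bars Class 9 with Class 2.2.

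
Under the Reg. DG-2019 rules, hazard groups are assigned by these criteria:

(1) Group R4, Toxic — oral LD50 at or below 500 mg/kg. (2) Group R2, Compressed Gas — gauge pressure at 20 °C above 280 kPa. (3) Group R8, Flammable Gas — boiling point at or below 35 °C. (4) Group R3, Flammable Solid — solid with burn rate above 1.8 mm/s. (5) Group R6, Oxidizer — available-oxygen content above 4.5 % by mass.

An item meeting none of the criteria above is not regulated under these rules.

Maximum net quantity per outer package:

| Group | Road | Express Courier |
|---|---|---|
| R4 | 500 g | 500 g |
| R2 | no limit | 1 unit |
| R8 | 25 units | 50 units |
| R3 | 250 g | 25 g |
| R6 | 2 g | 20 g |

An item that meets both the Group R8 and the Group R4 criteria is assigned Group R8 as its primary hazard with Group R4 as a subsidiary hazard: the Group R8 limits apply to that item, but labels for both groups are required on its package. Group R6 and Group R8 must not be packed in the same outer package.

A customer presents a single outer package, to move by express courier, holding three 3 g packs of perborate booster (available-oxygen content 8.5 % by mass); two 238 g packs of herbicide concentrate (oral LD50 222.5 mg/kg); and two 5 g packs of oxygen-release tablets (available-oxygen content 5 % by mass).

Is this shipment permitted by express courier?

Available-oxygen content 8.5 % by mass meets the Group R6 criterion (Oxidizer), so the perborate booster is Group R6.
The herbicide concentrate has oral LD50 222.5 mg/kg, which is ≤ 500 mg/kg, so it is Group R4 (Toxic).
The oxygen-release tablets have available-oxygen content 5 % by mass, which is > 4.5 % by mass, so they are Group R6 (Oxidizer).
Total Group R6: (three 3 g packs = 9 g) + (two 5 g packs = 10 g) = 19 g.
19 g ≤ 20 g (express courier limit, Group R6) — within limit.
Group R4 quantity: two 238 g packs = 476 g.
476 g ≤ 500 g (express courier limit, Group R4) — within limit.
The segregation rule (Group R6 with Group R8) does not apply to Group R6 with Group R4.
Every hazard group is within its express courier limit and no segregation rule is violated.

Yes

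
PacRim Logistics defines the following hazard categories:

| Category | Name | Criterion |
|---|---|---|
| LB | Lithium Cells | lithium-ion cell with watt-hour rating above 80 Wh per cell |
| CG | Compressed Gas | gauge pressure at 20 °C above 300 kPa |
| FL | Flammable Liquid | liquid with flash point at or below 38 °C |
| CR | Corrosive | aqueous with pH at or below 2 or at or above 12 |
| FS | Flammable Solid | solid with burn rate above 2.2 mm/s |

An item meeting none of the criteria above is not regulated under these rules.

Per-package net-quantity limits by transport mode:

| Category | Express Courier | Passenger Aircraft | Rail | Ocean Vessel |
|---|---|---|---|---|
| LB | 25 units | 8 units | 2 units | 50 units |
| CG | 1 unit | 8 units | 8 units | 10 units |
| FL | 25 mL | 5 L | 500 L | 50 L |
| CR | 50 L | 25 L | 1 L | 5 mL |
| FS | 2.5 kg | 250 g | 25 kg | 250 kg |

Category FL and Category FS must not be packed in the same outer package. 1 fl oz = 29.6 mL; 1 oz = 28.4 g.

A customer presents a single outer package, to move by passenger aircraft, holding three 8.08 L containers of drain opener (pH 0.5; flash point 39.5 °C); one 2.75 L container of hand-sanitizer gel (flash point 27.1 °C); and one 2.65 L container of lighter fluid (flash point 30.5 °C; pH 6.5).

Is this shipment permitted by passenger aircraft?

No

pH 0.5 meets the Category CR criterion (Corrosive), so the drain opener is Category CR.
The hand-sanitizer gel has flash point 27.1 °C, which is ≤ 38 °C, so it is Category FL (Flammable Liquid).
The lighter fluid has flash point 30.5 °C, which is ≤ 38 °C, so it is Category FL (Flammable Liquid).
Total Category FL: 2.75 L + 2.65 L = 5.4 L.
5.4 L exceeds the passenger aircraft limit of 5 L for Category FL.
Category CR quantity: three 8.08 L containers = 24.24 L.
That is within the Category CR passenger aircraft limit of 25 L.
The segregation rule (Category FL with Category FS) does not apply to Category FL with Category CR.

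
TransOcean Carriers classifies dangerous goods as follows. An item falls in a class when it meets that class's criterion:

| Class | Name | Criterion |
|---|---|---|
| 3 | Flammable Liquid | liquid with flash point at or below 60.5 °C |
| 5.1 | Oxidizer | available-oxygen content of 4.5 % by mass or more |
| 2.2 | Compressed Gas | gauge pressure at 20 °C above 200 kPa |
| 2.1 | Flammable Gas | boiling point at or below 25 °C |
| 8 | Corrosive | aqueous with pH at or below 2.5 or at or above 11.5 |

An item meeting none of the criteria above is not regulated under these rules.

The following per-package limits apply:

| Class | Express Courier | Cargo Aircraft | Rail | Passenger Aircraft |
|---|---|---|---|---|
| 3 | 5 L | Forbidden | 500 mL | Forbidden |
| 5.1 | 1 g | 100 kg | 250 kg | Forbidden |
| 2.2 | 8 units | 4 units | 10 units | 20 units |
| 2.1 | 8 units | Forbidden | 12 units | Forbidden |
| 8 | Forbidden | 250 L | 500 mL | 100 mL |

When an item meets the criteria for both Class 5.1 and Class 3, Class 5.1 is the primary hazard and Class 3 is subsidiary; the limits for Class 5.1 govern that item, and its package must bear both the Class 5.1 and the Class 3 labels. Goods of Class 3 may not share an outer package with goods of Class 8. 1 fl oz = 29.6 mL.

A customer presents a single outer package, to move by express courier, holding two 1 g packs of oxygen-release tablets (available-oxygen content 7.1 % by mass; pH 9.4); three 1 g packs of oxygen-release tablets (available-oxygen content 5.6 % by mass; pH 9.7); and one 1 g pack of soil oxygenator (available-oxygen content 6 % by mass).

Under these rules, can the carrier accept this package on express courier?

No

The oxygen-release tablets have available-oxygen content 7.1 % by mass, which is ≥ 4.5 % by mass, so they are Class 5.1 (Oxidizer).
Oxygen-release tablets: available-oxygen content 5.6 % by mass ≥ 4.5 % by mass → Class 5.1 (Oxidizer).
The soil oxygenator has available-oxygen content 6 % by mass, which is ≥ 4.5 % by mass, so it is Class 5.1 (Oxidizer).
Class 5.1 net quantity: (two 1 g packs = 2 g) + (three 1 g packs = 3 g) + 1 g = 6 g.
That exceeds the Class 5.1 express courier limit of 1 g.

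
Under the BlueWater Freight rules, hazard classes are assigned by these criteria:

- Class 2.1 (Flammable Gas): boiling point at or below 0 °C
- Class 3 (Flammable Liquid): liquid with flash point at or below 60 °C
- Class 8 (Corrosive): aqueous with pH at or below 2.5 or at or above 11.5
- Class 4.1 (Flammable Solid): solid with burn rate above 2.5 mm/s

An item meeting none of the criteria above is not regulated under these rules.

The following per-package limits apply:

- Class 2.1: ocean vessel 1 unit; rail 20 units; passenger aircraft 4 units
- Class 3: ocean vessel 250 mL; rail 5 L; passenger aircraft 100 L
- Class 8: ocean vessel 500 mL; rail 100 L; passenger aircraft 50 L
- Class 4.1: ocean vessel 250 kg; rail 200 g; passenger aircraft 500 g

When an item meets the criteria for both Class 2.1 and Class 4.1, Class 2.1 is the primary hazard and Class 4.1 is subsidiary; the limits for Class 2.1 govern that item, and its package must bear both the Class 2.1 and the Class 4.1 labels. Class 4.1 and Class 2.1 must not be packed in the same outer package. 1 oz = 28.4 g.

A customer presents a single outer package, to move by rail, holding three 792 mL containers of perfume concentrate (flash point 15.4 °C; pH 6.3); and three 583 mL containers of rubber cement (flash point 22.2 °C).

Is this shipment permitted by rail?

Yes

Perfume concentrate: flash point 15.4 °C ≤ 60 °C → Class 3 (Flammable Liquid).
Rubber cement: flash point 22.2 °C ≤ 60 °C → Class 3 (Flammable Liquid).
Total Class 3: (three 792 mL containers = 2.376 L) + (three 583 mL containers = 1.749 L) = 4.125 L.
4.125 L ≤ 5 L (rail limit, Class 3) — within limit.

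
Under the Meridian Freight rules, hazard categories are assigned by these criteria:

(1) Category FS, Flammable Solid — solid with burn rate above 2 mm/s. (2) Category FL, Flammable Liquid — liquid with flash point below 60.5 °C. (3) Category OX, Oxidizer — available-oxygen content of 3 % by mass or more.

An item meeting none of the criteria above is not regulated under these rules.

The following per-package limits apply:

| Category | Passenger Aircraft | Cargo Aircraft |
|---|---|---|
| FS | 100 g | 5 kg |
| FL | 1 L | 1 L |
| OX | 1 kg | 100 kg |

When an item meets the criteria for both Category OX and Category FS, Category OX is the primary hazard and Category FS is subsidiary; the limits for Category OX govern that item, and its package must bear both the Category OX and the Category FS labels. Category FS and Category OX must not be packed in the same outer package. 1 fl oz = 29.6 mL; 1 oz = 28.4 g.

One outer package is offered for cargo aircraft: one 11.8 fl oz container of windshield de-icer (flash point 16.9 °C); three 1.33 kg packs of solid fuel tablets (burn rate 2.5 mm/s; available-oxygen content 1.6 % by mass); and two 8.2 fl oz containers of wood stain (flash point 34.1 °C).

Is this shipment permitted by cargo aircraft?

With flash point 16.9 °C (< 60.5 °C), the windshield de-icer falls in Category FL.
The solid fuel tablets have burn rate 2.5 mm/s, which is > 2 mm/s, so they are Category FS (Flammable Solid).
With flash point 34.1 °C (< 60.5 °C), the wood stain falls in Category FL.
Total Category FL: (one 11.8 fl oz container = 349.28 mL) + (two 8.2 fl oz containers = 485.44 mL) = 834.72 mL.
That is within the Category FL cargo aircraft limit of 1 L.
Category FS quantity: three 1.33 kg packs = 3.99 kg.
That is within the Category FS cargo aircraft limit of 5 kg.
The segregation rule (Category FS with Category OX) does not apply to Category FL with Category FS.
Every hazard category is within its cargo aircraft limit and no segregation rule is violated.

Yes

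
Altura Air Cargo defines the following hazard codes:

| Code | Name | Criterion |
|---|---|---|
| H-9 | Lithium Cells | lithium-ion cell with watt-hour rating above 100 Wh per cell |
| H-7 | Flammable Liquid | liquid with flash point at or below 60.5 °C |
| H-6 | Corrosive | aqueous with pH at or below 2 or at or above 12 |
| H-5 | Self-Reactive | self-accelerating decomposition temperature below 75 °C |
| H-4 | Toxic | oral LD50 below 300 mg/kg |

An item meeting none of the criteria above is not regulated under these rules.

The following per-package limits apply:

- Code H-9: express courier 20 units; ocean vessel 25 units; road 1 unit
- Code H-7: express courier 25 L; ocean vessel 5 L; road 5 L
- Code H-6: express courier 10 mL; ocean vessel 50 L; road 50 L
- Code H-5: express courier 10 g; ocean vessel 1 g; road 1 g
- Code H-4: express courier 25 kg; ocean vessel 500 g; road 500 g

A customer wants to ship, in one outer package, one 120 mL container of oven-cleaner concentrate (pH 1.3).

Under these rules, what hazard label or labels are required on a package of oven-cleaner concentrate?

Code H-6

Oven-cleaner concentrate: pH 1.3 ≤ 2 → Code H-6 (Corrosive).
Only the Code H-6 label is required.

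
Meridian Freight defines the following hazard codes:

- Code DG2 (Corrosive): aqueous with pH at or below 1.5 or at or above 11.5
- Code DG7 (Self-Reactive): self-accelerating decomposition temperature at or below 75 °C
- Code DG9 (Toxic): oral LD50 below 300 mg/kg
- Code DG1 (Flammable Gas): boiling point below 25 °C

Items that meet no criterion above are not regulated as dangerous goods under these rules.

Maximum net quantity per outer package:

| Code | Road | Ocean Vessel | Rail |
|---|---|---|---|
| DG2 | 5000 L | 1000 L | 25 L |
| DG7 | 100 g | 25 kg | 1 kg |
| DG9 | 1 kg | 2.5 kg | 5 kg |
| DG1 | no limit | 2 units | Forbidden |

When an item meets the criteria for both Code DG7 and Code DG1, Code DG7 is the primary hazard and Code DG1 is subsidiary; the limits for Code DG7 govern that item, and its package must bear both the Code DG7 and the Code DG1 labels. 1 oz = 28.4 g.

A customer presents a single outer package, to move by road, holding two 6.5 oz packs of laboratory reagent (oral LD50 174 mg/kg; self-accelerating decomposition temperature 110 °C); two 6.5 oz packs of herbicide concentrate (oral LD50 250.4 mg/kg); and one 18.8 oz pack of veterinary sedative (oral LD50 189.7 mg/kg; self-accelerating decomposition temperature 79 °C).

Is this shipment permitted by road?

Laboratory reagent: oral LD50 174 mg/kg < 300 mg/kg → Code DG9 (Toxic).
The herbicide concentrate has oral LD50 250.4 mg/kg, which is < 300 mg/kg, so it is Code DG9 (Toxic).
Veterinary sedative: oral LD50 189.7 mg/kg < 300 mg/kg → Code DG9 (Toxic).
Code DG9 net quantity: (two 6.5 oz packs = 369.2 g) + (two 6.5 oz packs = 369.2 g) + (one 18.8 oz pack = 533.92 g) = 1272.32 g.
1272.32 g exceeds the road limit of 1 kg for Code DG9.

No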